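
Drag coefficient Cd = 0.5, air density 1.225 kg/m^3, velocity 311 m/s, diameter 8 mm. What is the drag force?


A = pi*(d/2)^2 = pi*(8/2000)^2 = 5.02655e-05 m^2
Fd = 0.5*Cd*rho*A*v^2 = 0.5*0.5*1.225*5.02655e-05*311^2 = 1.489 N

1.489 N


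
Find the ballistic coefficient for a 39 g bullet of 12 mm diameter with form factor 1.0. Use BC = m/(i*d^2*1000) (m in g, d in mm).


BC = m/(i*d^2*1000) = 39/(1.0 * 12^2 * 1000) = 0.0002708

0.0002708


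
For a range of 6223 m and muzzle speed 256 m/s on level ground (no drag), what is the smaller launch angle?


sin(2*theta) = R*g/v0^2 = 6223*9.81/256^2 = 0.931513, theta = arcsin(0.931513)/2 = 34.34°

34.34 degrees


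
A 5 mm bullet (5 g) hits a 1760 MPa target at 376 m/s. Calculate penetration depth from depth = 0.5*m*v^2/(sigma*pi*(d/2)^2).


A = pi*(d/2)^2 = pi*(5/2)^2 = 19.635 mm^2
E = 0.5*m*v^2 = 0.5*0.005*376^2 = 353.44 J
depth = E/(sigma*A) = 353.44 J / (1760 MPa * 19.635 mm^2) = 353.44/(1760 * 19.635) m = 0.0102276 m ≈ 10.23 mm

10.23 mm


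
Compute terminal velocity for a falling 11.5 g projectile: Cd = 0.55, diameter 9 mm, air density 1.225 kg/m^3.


A = pi*(d/2)^2 = pi*(9/2000)^2 = 6.36173e-05 m^2
vt = sqrt(2mg/(Cd*rho*A)) = sqrt(2*0.0115*9.81/(0.55 * 1.225 * 6.36173e-05)) = 72.55 m/s

72.55 m/s


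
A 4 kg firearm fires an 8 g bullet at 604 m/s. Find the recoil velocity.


v_recoil = m_p * v_p / m_gun = 0.008 * 604 / 4 = 1.208 m/s

1.208 m/s


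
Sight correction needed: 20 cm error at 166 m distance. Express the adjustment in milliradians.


1 mrad subtends 1 cm per 10 m of range, so adj = error_cm / (dist_m / 10) = 20 / (166/10) = 1.205 mrad

1.205 mrad


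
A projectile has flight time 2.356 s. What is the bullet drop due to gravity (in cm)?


drop = 0.5*g*t^2 = 0.5*9.81*2.356^2 = 27.2264 m ≈ 2723 cm

2723 cm


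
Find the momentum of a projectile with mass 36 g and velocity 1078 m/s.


p = m*v = 0.036*1078 = 38.81 kg·m/s

38.81 kg·m/s


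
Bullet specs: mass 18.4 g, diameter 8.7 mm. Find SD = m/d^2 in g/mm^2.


SD = m/d^2 = 18.4/8.7^2 = 0.2431 g/mm^2

0.2431 g/mm^2


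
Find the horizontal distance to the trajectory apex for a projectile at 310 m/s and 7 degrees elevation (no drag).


R = v0^2*sin(2*theta)/g = 310^2*sin(2*7°)/9.81 = 2369.9 m
apex_dist = R/2 = 2369.9/2 = 1185 m

1185 m


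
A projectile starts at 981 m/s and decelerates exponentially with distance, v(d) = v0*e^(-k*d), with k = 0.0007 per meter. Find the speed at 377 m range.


v = v0*exp(-k*d) = 981*exp(-0.0007*377) = 753.5 m/s

753.5 m/s


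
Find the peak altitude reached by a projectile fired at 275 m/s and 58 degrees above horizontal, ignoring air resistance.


H = (v0*sin(theta))^2 / (2g) = (275*sin(58°))^2 / (2*9.81) = 2772 m

2772 m


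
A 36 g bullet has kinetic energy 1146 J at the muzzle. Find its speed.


v = sqrt(2*E/m) = sqrt(2*1146/0.036) = 252.3 m/s

252.3 m/s


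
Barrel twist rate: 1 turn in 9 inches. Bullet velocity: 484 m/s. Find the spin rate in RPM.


twist_m = 9*0.0254 = 0.2286 m
spin = v/twist = 484/0.2286 = 2117.235 rev/s
RPM = spin*60 = 2117.235*60 ≈ 127034 RPM

127034 RPM


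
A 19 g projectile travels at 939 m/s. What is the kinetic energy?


E = 0.5*m*v^2 = 0.5*0.019*939^2 = 8376 J

8376 J


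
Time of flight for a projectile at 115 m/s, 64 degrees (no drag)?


T = 2*v0*sin(theta)/g = 2*115*sin(64°)/9.81 = 21.07 s

21.07 s


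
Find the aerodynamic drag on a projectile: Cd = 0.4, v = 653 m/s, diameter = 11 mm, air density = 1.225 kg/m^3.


A = pi*(d/2)^2 = pi*(11/2000)^2 = 9.50332e-05 m^2
Fd = 0.5*Cd*rho*A*v^2 = 0.5*0.4*1.225*9.50332e-05*653^2 = 9.928 N

9.928 N


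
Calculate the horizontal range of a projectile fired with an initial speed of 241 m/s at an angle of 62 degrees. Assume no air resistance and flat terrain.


R = v0^2 * sin(2*theta) / g = 241^2 * sin(2*62°) / 9.81 = 4908 m

4908 m


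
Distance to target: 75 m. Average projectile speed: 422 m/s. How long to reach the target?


t = d/v = 75/422 = 0.1777 s

0.1777 s


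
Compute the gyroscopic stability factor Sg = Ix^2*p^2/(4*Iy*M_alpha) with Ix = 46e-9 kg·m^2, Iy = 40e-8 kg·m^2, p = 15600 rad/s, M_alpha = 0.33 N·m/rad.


Sg = Ix^2 * p^2 / (4 * Iy * M_alpha) = (46e-9)^2 * 15600^2 / (4 * 40e-8 * 0.33) = 0.9753

0.9753


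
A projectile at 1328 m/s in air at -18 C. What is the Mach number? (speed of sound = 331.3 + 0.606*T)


a = 331.3 + 0.606*(-18) = 320.392 m/s
M = v/a = 1328/320.392 = 4.145

4.145


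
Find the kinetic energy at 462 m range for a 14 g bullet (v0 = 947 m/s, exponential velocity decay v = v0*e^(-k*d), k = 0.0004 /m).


v = v0*exp(-k*d) = 947*exp(-0.0004*462) = 787.213 m/s
E = 0.5*m*v^2 = 0.5*0.014*787.213^2 = 4338 J

4338 J


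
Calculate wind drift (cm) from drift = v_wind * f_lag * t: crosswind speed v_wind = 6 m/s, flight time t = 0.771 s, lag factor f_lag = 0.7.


drift = v_wind * lag * t = 6 * 0.7 * 0.771 = 3.2382 m ≈ 323.8 cm

323.8 cm


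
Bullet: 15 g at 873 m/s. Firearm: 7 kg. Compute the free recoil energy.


v_r = m_p*v_p/m_gun = 0.015*873/7 = 1.87071 m/s, E_r = 0.5*m_gun*v_r^2 = 0.5*7*1.87071^2 = 12.25 J

12.25 J


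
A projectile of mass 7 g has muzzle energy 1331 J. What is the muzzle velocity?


v = sqrt(2*E/m) = sqrt(2*1331/0.007) = 616.7 m/s

616.7 m/s


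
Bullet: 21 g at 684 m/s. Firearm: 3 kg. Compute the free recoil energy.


v_r = m_p*v_p/m_gun = 0.021*684/3 = 4.788 m/s, E_r = 0.5*m_gun*v_r^2 = 0.5*3*4.788^2 = 34.39 J

34.39 J


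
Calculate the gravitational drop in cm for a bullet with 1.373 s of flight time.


drop = 0.5*g*t^2 = 0.5*9.81*1.373^2 = 9.24656 m ≈ 924.7 cm

924.7 cm


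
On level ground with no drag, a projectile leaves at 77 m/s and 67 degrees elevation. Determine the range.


R = v0^2 * sin(2*theta) / g = 77^2 * sin(2*67°) / 9.81 = 434.8 m

434.8 m


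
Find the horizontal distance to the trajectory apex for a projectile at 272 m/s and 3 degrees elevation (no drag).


R = v0^2*sin(2*theta)/g = 272^2*sin(2*3°)/9.81 = 788.321 m
apex_dist = R/2 = 788.321/2 = 394.2 m

394.2 m


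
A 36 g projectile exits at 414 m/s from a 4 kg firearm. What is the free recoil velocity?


v_recoil = m_p * v_p / m_gun = 0.036 * 414 / 4 = 3.726 m/s

3.726 m/s


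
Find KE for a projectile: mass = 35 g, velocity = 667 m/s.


E = 0.5*m*v^2 = 0.5*0.035*667^2 = 7786 J

7786 J


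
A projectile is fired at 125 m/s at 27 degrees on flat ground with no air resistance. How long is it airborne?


T = 2*v0*sin(theta)/g = 2*125*sin(27°)/9.81 = 11.57 s

11.57 s


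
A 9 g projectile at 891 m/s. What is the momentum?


p = m*v = 0.009*891 = 8.019 kg·m/s

8.019 kg·m/s


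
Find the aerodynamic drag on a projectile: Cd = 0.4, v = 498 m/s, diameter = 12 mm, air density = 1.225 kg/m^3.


A = pi*(d/2)^2 = pi*(12/2000)^2 = 1.13097e-04 m^2
Fd = 0.5*Cd*rho*A*v^2 = 0.5*0.4*1.225*1.13097e-04*498^2 = 6.872 N

6.872 N


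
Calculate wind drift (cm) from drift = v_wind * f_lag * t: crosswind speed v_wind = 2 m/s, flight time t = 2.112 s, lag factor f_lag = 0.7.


drift = v_wind * lag * t = 2 * 0.7 * 2.112 = 2.9568 m ≈ 295.7 cm

295.7 cm


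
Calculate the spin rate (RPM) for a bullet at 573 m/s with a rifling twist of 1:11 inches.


twist_m = 11*0.0254 = 0.2794 m
spin = v/twist = 573/0.2794 = 2050.823 rev/s
RPM = spin*60 = 2050.823*60 ≈ 123049 RPM

123049 RPM


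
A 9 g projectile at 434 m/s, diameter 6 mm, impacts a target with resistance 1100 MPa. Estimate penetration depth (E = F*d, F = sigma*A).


A = pi*(d/2)^2 = pi*(6/2)^2 = 28.2743 mm^2
E = 0.5*m*v^2 = 0.5*0.009*434^2 = 847.602 J
depth = E/(sigma*A) = 847.602 J / (1100 MPa * 28.2743 mm^2) = 847.602/(1100 * 28.2743) m = 0.0272525 m ≈ 27.25 mm

27.25 mm


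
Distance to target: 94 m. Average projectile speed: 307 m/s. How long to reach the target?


t = d/v = 94/307 = 0.3062 s

0.3062 s


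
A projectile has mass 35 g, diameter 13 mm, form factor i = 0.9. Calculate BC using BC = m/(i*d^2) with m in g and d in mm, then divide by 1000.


BC = m/(i*d^2*1000) = 35/(0.9 * 13^2 * 1000) = 0.0002301

0.0002301


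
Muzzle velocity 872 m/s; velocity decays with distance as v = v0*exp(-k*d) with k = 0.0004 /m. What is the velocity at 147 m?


v = v0*exp(-k*d) = 872*exp(-0.0004*147) = 822.2 m/s

822.2 m/s


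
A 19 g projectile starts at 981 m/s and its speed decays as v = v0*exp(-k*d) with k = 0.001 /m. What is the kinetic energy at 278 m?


v = v0*exp(-k*d) = 981*exp(-0.001*278) = 742.908 m/s
E = 0.5*m*v^2 = 0.5*0.019*742.908^2 = 5243 J

5243 J


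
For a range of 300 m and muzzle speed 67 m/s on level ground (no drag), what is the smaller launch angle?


sin(2*theta) = R*g/v0^2 = 300*9.81/67^2 = 0.655603, theta = arcsin(0.655603)/2 = 20.48°

20.48 degrees


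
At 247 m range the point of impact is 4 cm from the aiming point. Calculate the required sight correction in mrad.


1 mrad subtends 1 cm per 10 m of range, so adj = error_cm / (dist_m / 10) = 4 / (247/10) = 0.1619 mrad

0.1619 mrad


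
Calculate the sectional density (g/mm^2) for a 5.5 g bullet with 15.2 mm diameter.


SD = m/d^2 = 5.5/15.2^2 = 0.02381 g/mm^2

0.02381 g/mm^2


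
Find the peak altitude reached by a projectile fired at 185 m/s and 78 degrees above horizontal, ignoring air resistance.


H = (v0*sin(theta))^2 / (2g) = (185*sin(78°))^2 / (2*9.81) = 1669 m

1669 m


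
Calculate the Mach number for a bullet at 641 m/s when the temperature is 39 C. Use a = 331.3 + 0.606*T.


a = 331.3 + 0.606*(39) = 354.934 m/s
M = v/a = 641/354.934 = 1.806

1.806


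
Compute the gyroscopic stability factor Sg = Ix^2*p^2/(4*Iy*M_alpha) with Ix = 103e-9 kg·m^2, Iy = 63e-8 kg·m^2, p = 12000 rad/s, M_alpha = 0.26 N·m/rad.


Sg = Ix^2 * p^2 / (4 * Iy * M_alpha) = (103e-9)^2 * 12000^2 / (4 * 63e-8 * 0.26) = 2.332

2.332


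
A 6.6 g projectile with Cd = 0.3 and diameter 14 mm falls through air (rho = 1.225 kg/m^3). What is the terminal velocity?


A = pi*(d/2)^2 = pi*(14/2000)^2 = 1.53938e-04 m^2
vt = sqrt(2mg/(Cd*rho*A)) = sqrt(2*0.0066*9.81/(0.3 * 1.225 * 1.53938e-04)) = 47.84 m/s

47.84 m/s


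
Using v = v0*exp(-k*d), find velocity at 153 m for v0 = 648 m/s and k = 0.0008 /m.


v = v0*exp(-k*d) = 648*exp(-0.0008*153) = 573.3 m/s

573.3 m/s


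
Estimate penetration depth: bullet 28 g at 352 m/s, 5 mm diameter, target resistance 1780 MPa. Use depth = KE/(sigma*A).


A = pi*(d/2)^2 = pi*(5/2)^2 = 19.635 mm^2
E = 0.5*m*v^2 = 0.5*0.028*352^2 = 1734.66 J
depth = E/(sigma*A) = 1734.66 J / (1780 MPa * 19.635 mm^2) = 1734.66/(1780 * 19.635) m = 0.0496322 m ≈ 49.63 mm

49.63 mm


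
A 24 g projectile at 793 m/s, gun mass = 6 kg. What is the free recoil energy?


v_r = m_p*v_p/m_gun = 0.024*793/6 = 3.172 m/s, E_r = 0.5*m_gun*v_r^2 = 0.5*6*3.172^2 = 30.18 J

30.18 J


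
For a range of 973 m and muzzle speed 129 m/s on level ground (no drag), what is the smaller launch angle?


sin(2*theta) = R*g/v0^2 = 973*9.81/129^2 = 0.573591, theta = arcsin(0.573591)/2 = 17.5°

17.5 degrees


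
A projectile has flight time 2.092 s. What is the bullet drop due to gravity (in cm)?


drop = 0.5*g*t^2 = 0.5*9.81*2.092^2 = 21.4666 m ≈ 2147 cm

2147 cm


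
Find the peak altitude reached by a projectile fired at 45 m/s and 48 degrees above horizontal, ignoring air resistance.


H = (v0*sin(theta))^2 / (2g) = (45*sin(48°))^2 / (2*9.81) = 57 m

57 m


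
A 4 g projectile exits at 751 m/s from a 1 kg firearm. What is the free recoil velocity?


v_recoil = m_p * v_p / m_gun = 0.004 * 751 / 1 = 3.004 m/s

3.004 m/s


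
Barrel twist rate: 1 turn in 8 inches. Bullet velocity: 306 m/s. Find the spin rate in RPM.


twist_m = 8*0.0254 = 0.2032 m
spin = v/twist = 306/0.2032 = 1505.906 rev/s
RPM = spin*60 = 1505.906*60 ≈ 90354 RPM

90354 RPM


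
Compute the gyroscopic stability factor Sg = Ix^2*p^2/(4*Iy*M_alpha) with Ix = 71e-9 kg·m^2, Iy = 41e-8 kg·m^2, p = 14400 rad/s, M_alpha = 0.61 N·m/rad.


Sg = Ix^2 * p^2 / (4 * Iy * M_alpha) = (71e-9)^2 * 14400^2 / (4 * 41e-8 * 0.61) = 1.045

1.045


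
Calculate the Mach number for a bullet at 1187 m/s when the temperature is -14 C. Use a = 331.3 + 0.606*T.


a = 331.3 + 0.606*(-14) = 322.816 m/s
M = v/a = 1187/322.816 = 3.677

3.677


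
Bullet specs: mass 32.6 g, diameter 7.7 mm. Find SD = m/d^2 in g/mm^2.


SD = m/d^2 = 32.6/7.7^2 = 0.5498 g/mm^2

0.5498 g/mm^2


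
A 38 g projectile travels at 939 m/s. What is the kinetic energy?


E = 0.5*m*v^2 = 0.5*0.038*939^2 = 16753 J

16753 J


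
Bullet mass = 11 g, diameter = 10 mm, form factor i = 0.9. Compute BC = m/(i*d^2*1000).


BC = m/(i*d^2*1000) = 11/(0.9 * 10^2 * 1000) = 0.0001222

0.0001222


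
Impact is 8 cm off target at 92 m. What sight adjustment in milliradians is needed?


1 mrad subtends 1 cm per 10 m of range, so adj = error_cm / (dist_m / 10) = 8 / (92/10) = 0.8696 mrad

0.8696 mrad


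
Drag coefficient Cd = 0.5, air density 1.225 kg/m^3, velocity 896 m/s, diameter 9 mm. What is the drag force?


A = pi*(d/2)^2 = pi*(9/2000)^2 = 6.36173e-05 m^2
Fd = 0.5*Cd*rho*A*v^2 = 0.5*0.5*1.225*6.36173e-05*896^2 = 15.64 N

15.64 N


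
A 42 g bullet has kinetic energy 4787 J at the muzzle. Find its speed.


v = sqrt(2*E/m) = sqrt(2*4787/0.042) = 477.4 m/s

477.4 m/s


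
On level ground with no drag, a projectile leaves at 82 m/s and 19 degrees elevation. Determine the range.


R = v0^2 * sin(2*theta) / g = 82^2 * sin(2*19°) / 9.81 = 422 m

422 m


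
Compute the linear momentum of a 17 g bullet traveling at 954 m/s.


p = m*v = 0.017*954 = 16.22 kg·m/s

16.22 kg·m/s


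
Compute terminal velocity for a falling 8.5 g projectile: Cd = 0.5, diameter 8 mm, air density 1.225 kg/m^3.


A = pi*(d/2)^2 = pi*(8/2000)^2 = 5.02655e-05 m^2
vt = sqrt(2mg/(Cd*rho*A)) = sqrt(2*0.0085*9.81/(0.5 * 1.225 * 5.02655e-05)) = 73.6 m/s

73.6 m/s


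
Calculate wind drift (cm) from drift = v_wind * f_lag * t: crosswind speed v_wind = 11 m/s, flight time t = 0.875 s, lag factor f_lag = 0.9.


drift = v_wind * lag * t = 11 * 0.9 * 0.875 = 8.6625 m ≈ 866.2 cm

866.2 cm


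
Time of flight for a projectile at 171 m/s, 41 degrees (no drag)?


T = 2*v0*sin(theta)/g = 2*171*sin(41°)/9.81 = 22.87 s

22.87 s


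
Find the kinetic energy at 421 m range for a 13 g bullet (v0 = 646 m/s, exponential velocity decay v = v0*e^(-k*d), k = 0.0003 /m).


v = v0*exp(-k*d) = 646*exp(-0.0003*421) = 569.352 m/s
E = 0.5*m*v^2 = 0.5*0.013*569.352^2 = 2107 J

2107 J


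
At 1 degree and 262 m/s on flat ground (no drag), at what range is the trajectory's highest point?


R = v0^2*sin(2*theta)/g = 262^2*sin(2*1°)/9.81 = 244.204 m
apex_dist = R/2 = 244.204/2 = 122.1 m

122.1 m


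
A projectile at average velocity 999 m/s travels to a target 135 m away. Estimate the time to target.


t = d/v = 135/999 = 0.1351 s

0.1351 s


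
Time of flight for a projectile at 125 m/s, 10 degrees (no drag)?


T = 2*v0*sin(theta)/g = 2*125*sin(10°)/9.81 = 4.425 s

4.425 s


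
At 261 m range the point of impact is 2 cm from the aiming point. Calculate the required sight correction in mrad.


1 mrad subtends 1 cm per 10 m of range, so adj = error_cm / (dist_m / 10) = 2 / (261/10) = 0.07663 mrad

0.07663 mrad


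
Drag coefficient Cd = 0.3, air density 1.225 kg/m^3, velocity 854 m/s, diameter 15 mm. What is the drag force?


A = pi*(d/2)^2 = pi*(15/2000)^2 = 1.76715e-04 m^2
Fd = 0.5*Cd*rho*A*v^2 = 0.5*0.3*1.225*1.76715e-04*854^2 = 23.68 N

23.68 N


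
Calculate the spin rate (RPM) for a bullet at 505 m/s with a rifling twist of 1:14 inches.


twist_m = 14*0.0254 = 0.3556 m
spin = v/twist = 505/0.3556 = 1420.135 rev/s
RPM = spin*60 = 1420.135*60 ≈ 85208 RPM

85208 RPM


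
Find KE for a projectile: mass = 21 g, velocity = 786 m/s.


E = 0.5*m*v^2 = 0.5*0.021*786^2 = 6487 J

6487 J


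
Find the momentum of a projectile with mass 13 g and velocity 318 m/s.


p = m*v = 0.013*318 = 4.134 kg·m/s

4.134 kg·m/s


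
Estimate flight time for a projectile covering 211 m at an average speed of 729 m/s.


t = d/v = 211/729 = 0.2894 s

0.2894 s


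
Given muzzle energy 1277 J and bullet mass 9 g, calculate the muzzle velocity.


v = sqrt(2*E/m) = sqrt(2*1277/0.009) = 532.7 m/s

532.7 m/s


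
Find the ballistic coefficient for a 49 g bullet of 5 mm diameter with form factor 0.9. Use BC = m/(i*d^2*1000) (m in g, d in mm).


BC = m/(i*d^2*1000) = 49/(0.9 * 5^2 * 1000) = 0.002178

0.002178


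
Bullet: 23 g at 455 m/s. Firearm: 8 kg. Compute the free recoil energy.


v_r = m_p*v_p/m_gun = 0.023*455/8 = 1.30812 m/s, E_r = 0.5*m_gun*v_r^2 = 0.5*8*1.30812^2 = 6.845 J

6.845 J


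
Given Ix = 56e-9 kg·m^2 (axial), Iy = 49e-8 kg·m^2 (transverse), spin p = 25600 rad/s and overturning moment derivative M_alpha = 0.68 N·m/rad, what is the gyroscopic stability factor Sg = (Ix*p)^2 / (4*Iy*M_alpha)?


Sg = Ix^2 * p^2 / (4 * Iy * M_alpha) = (56e-9)^2 * 25600^2 / (4 * 49e-8 * 0.68) = 1.542

1.542


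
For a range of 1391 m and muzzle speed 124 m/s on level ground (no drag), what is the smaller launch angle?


sin(2*theta) = R*g/v0^2 = 1391*9.81/124^2 = 0.887468, theta = arcsin(0.887468)/2 = 31.28°

31.28 degrees


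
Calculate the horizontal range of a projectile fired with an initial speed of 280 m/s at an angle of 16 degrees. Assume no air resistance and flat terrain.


R = v0^2 * sin(2*theta) / g = 280^2 * sin(2*16°) / 9.81 = 4235 m

4235 m


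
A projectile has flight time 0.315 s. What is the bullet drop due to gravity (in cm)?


drop = 0.5*g*t^2 = 0.5*9.81*0.315^2 = 0.486699 m ≈ 48.67 cm

48.67 cm


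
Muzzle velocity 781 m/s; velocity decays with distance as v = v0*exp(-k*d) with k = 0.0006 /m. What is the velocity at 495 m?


v = v0*exp(-k*d) = 781*exp(-0.0006*495) = 580.3 m/s

580.3 m/s


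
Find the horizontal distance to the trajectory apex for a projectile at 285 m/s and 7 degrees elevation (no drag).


R = v0^2*sin(2*theta)/g = 285^2*sin(2*7°)/9.81 = 2003.07 m
apex_dist = R/2 = 2003.07/2 = 1002 m

1002 m


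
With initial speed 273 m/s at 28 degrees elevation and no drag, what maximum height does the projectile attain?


H = (v0*sin(theta))^2 / (2g) = (273*sin(28°))^2 / (2*9.81) = 837.2 m

837.2 m


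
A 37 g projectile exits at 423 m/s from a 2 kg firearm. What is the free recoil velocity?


v_recoil = m_p * v_p / m_gun = 0.037 * 423 / 2 = 7.825 m/s

7.825 m/s


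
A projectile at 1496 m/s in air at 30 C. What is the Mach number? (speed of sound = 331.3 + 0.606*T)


a = 331.3 + 0.606*(30) = 349.48 m/s
M = v/a = 1496/349.48 = 4.281

4.281


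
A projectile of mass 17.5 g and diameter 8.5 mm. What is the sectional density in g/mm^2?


SD = m/d^2 = 17.5/8.5^2 = 0.2422 g/mm^2

0.2422 g/mm^2


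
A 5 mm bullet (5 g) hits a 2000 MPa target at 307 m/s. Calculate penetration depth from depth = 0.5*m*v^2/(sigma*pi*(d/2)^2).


A = pi*(d/2)^2 = pi*(5/2)^2 = 19.635 mm^2
E = 0.5*m*v^2 = 0.5*0.005*307^2 = 235.623 J
depth = E/(sigma*A) = 235.623 J / (2000 MPa * 19.635 mm^2) = 235.623/(2000 * 19.635) m = 0.00600008 m ≈ 6 mm

6 mm


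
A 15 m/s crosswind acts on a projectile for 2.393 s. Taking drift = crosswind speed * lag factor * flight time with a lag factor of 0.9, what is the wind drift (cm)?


drift = v_wind * lag * t = 15 * 0.9 * 2.393 = 32.3055 m ≈ 3231 cm

3231 cm


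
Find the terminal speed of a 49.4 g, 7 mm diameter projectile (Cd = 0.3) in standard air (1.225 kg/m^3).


A = pi*(d/2)^2 = pi*(7/2000)^2 = 3.84845e-05 m^2
vt = sqrt(2mg/(Cd*rho*A)) = sqrt(2*0.0494*9.81/(0.3 * 1.225 * 3.84845e-05)) = 261.8 m/s

261.8 m/s


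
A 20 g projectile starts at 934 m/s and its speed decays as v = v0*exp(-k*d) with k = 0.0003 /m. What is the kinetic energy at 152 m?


v = v0*exp(-k*d) = 934*exp(-0.0003*152) = 892.366 m/s
E = 0.5*m*v^2 = 0.5*0.02*892.366^2 = 7963 J

7963 J


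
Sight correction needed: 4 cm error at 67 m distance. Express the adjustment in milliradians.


1 mrad subtends 1 cm per 10 m of range, so adj = error_cm / (dist_m / 10) = 4 / (67/10) = 0.597 mrad

0.597 mrad


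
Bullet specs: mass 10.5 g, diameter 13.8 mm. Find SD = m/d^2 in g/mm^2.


SD = m/d^2 = 10.5/13.8^2 = 0.05514 g/mm^2

0.05514 g/mm^2


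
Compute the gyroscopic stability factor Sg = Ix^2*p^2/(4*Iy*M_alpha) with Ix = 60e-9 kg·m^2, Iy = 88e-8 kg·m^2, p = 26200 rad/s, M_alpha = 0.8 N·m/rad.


Sg = Ix^2 * p^2 / (4 * Iy * M_alpha) = (60e-9)^2 * 26200^2 / (4 * 88e-8 * 0.8) = 0.8776

0.8776


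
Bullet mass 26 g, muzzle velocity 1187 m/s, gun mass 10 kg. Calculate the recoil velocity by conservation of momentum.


v_recoil = m_p * v_p / m_gun = 0.026 * 1187 / 10 = 3.086 m/s

3.086 m/s


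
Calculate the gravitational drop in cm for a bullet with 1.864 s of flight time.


drop = 0.5*g*t^2 = 0.5*9.81*1.864^2 = 17.0424 m ≈ 1704 cm

1704 cm


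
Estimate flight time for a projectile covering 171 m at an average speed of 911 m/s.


t = d/v = 171/911 = 0.1877 s

0.1877 s


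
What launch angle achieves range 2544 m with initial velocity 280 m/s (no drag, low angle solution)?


sin(2*theta) = R*g/v0^2 = 2544*9.81/280^2 = 0.318324, theta = arcsin(0.318324)/2 = 9.281°

9.281 degrees


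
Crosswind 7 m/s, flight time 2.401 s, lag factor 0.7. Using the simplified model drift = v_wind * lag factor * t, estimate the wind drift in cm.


drift = v_wind * lag * t = 7 * 0.7 * 2.401 = 11.7649 m ≈ 1176 cm

1176 cm


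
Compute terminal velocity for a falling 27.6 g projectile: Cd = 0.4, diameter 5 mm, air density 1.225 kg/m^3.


A = pi*(d/2)^2 = pi*(5/2000)^2 = 1.96350e-05 m^2
vt = sqrt(2mg/(Cd*rho*A)) = sqrt(2*0.0276*9.81/(0.4 * 1.225 * 1.96350e-05)) = 237.2 m/s

237.2 m/s


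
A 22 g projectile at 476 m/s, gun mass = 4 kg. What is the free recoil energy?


v_r = m_p*v_p/m_gun = 0.022*476/4 = 2.618 m/s, E_r = 0.5*m_gun*v_r^2 = 0.5*4*2.618^2 = 13.71 J

13.71 J


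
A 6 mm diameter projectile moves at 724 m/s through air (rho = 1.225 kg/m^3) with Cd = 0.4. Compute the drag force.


A = pi*(d/2)^2 = pi*(6/2000)^2 = 2.82743e-05 m^2
Fd = 0.5*Cd*rho*A*v^2 = 0.5*0.4*1.225*2.82743e-05*724^2 = 3.631 N

3.631 N


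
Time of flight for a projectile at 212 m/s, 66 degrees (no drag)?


T = 2*v0*sin(theta)/g = 2*212*sin(66°)/9.81 = 39.48 s

39.48 s


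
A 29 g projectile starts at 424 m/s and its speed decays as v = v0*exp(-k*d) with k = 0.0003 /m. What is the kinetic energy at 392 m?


v = v0*exp(-k*d) = 424*exp(-0.0003*392) = 376.958 m/s
E = 0.5*m*v^2 = 0.5*0.029*376.958^2 = 2060 J

2060 J


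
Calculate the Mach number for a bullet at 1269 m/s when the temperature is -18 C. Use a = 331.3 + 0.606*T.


a = 331.3 + 0.606*(-18) = 320.392 m/s
M = v/a = 1269/320.392 = 3.961

3.961


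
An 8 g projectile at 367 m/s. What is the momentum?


p = m*v = 0.008*367 = 2.936 kg·m/s

2.936 kg·m/s


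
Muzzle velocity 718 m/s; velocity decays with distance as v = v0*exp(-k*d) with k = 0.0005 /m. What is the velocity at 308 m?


v = v0*exp(-k*d) = 718*exp(-0.0005*308) = 615.5 m/s

615.5 m/s


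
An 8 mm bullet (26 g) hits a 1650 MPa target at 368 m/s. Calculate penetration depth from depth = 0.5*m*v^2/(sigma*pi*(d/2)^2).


A = pi*(d/2)^2 = pi*(8/2)^2 = 50.2655 mm^2
E = 0.5*m*v^2 = 0.5*0.026*368^2 = 1760.51 J
depth = E/(sigma*A) = 1760.51 J / (1650 MPa * 50.2655 mm^2) = 1760.51/(1650 * 50.2655) m = 0.0212268 m ≈ 21.23 mm

21.23 mm


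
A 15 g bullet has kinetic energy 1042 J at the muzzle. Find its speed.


v = sqrt(2*E/m) = sqrt(2*1042/0.015) = 372.7 m/s

372.7 m/s


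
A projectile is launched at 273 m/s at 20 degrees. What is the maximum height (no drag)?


H = (v0*sin(theta))^2 / (2g) = (273*sin(20°))^2 / (2*9.81) = 444.4 m

444.4 m


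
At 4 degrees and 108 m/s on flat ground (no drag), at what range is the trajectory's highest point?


R = v0^2*sin(2*theta)/g = 108^2*sin(2*4°)/9.81 = 165.476 m
apex_dist = R/2 = 165.476/2 = 82.74 m

82.74 m


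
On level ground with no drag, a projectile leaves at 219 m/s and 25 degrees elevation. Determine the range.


R = v0^2 * sin(2*theta) / g = 219^2 * sin(2*25°) / 9.81 = 3745 m

3745 m


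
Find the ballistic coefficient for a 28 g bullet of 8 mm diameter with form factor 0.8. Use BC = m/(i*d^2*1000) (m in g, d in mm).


BC = m/(i*d^2*1000) = 28/(0.8 * 8^2 * 1000) = 0.0005469

0.0005469


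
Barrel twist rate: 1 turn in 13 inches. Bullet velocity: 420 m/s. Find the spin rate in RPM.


twist_m = 13*0.0254 = 0.3302 m
spin = v/twist = 420/0.3302 = 1271.956 rev/s
RPM = spin*60 = 1271.956*60 ≈ 76317 RPM

76317 RPM


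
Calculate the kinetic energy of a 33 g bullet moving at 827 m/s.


E = 0.5*m*v^2 = 0.5*0.033*827^2 = 11285 J

11285 J


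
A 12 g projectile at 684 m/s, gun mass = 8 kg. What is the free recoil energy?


v_r = m_p*v_p/m_gun = 0.012*684/8 = 1.026 m/s, E_r = 0.5*m_gun*v_r^2 = 0.5*8*1.026^2 = 4.211 J

4.211 J


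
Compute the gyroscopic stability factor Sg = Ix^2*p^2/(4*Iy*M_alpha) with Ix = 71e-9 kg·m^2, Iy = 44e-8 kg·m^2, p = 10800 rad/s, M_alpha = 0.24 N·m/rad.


Sg = Ix^2 * p^2 / (4 * Iy * M_alpha) = (71e-9)^2 * 10800^2 / (4 * 44e-8 * 0.24) = 1.392

1.392


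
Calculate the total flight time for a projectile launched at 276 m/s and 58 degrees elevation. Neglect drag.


T = 2*v0*sin(theta)/g = 2*276*sin(58°)/9.81 = 47.72 s

47.72 s


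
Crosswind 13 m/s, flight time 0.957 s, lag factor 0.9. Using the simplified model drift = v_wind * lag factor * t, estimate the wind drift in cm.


drift = v_wind * lag * t = 13 * 0.9 * 0.957 = 11.1969 m ≈ 1120 cm

1120 cm


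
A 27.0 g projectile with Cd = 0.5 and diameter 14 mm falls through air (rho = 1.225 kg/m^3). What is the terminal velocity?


A = pi*(d/2)^2 = pi*(14/2000)^2 = 1.53938e-04 m^2
vt = sqrt(2mg/(Cd*rho*A)) = sqrt(2*0.027*9.81/(0.5 * 1.225 * 1.53938e-04)) = 74.96 m/s

74.96 m/s


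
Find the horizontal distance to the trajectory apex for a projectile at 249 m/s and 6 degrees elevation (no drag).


R = v0^2*sin(2*theta)/g = 249^2*sin(2*6°)/9.81 = 1314.04 m
apex_dist = R/2 = 1314.04/2 = 657 m

657 m


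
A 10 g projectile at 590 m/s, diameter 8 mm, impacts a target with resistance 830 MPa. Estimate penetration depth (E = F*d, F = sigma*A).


A = pi*(d/2)^2 = pi*(8/2)^2 = 50.2655 mm^2
E = 0.5*m*v^2 = 0.5*0.01*590^2 = 1740.5 J
depth = E/(sigma*A) = 1740.5 J / (830 MPa * 50.2655 mm^2) = 1740.5/(830 * 50.2655) m = 0.0417182 m ≈ 41.72 mm

41.72 mm


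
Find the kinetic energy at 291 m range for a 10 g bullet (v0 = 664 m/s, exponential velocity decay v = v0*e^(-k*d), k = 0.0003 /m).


v = v0*exp(-k*d) = 664*exp(-0.0003*291) = 608.491 m/s
E = 0.5*m*v^2 = 0.5*0.01*608.491^2 = 1851 J

1851 J


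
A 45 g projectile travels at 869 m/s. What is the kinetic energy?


E = 0.5*m*v^2 = 0.5*0.045*869^2 = 16991 J

16991 J


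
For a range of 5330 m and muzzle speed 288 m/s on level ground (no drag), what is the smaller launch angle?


sin(2*theta) = R*g/v0^2 = 5330*9.81/288^2 = 0.630393, theta = arcsin(0.630393)/2 = 19.54°

19.54 degrees


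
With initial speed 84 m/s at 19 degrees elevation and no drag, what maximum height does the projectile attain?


H = (v0*sin(theta))^2 / (2g) = (84*sin(19°))^2 / (2*9.81) = 38.12 m

38.12 m


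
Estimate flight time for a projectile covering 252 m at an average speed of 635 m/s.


t = d/v = 252/635 = 0.3969 s

0.3969 s


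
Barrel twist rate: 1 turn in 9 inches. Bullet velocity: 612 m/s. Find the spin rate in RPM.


twist_m = 9*0.0254 = 0.2286 m
spin = v/twist = 612/0.2286 = 2677.165 rev/s
RPM = spin*60 = 2677.165*60 ≈ 160630 RPM

160630 RPM


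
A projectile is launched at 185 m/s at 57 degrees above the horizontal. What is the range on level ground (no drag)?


R = v0^2 * sin(2*theta) / g = 185^2 * sin(2*57°) / 9.81 = 3187 m

3187 m


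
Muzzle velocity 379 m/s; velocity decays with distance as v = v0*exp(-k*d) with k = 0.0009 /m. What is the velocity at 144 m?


v = v0*exp(-k*d) = 379*exp(-0.0009*144) = 332.9 m/s

332.9 m/s


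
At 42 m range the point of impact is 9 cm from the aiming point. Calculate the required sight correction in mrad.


1 mrad subtends 1 cm per 10 m of range, so adj = error_cm / (dist_m / 10) = 9 / (42/10) = 2.143 mrad

2.143 mrad


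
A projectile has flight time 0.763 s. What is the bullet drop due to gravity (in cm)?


drop = 0.5*g*t^2 = 0.5*9.81*0.763^2 = 2.85554 m ≈ 285.6 cm

285.6 cm


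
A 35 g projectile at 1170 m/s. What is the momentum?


p = m*v = 0.035*1170 = 40.95 kg·m/s

40.95 kg·m/s


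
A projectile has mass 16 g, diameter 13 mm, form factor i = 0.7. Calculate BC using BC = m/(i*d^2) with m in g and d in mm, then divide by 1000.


BC = m/(i*d^2*1000) = 16/(0.7 * 13^2 * 1000) = 0.0001352

0.0001352


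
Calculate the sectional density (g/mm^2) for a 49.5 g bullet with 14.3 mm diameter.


SD = m/d^2 = 49.5/14.3^2 = 0.2421 g/mm^2

0.2421 g/mm^2


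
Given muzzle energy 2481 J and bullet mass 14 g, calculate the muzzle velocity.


v = sqrt(2*E/m) = sqrt(2*2481/0.014) = 595.3 m/s

595.3 m/s


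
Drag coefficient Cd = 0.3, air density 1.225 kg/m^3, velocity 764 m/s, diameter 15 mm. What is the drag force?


A = pi*(d/2)^2 = pi*(15/2000)^2 = 1.76715e-04 m^2
Fd = 0.5*Cd*rho*A*v^2 = 0.5*0.3*1.225*1.76715e-04*764^2 = 18.95 N

18.95 N


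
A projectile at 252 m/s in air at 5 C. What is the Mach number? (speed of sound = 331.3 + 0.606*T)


a = 331.3 + 0.606*(5) = 334.33 m/s
M = v/a = 252/334.33 = 0.7537

0.7537


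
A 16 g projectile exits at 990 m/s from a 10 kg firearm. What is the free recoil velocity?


v_recoil = m_p * v_p / m_gun = 0.016 * 990 / 10 = 1.584 m/s

1.584 m/s


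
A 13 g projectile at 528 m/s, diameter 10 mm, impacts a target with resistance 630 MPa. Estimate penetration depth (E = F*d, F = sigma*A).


A = pi*(d/2)^2 = pi*(10/2)^2 = 78.5398 mm^2
E = 0.5*m*v^2 = 0.5*0.013*528^2 = 1812.1 J
depth = E/(sigma*A) = 1812.1 J / (630 MPa * 78.5398 mm^2) = 1812.1/(630 * 78.5398) m = 0.0366227 m ≈ 36.62 mm

36.62 mm


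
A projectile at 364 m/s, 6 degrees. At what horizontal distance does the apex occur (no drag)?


R = v0^2*sin(2*theta)/g = 364^2*sin(2*6°)/9.81 = 2808.1 m
apex_dist = R/2 = 2808.1/2 = 1404 m

1404 m


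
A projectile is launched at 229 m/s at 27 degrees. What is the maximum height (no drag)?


H = (v0*sin(theta))^2 / (2g) = (229*sin(27°))^2 / (2*9.81) = 550.9 m

550.9 m


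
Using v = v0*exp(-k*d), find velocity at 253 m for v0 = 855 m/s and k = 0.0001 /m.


v = v0*exp(-k*d) = 855*exp(-0.0001*253) = 833.6 m/s

833.6 m/s


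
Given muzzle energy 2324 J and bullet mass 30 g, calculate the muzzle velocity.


v = sqrt(2*E/m) = sqrt(2*2324/0.03) = 393.6 m/s

393.6 m/s


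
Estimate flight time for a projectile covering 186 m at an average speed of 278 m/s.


t = d/v = 186/278 = 0.6691 s

0.6691 s


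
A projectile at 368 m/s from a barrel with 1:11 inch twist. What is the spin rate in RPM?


twist_m = 11*0.0254 = 0.2794 m
spin = v/twist = 368/0.2794 = 1317.108 rev/s
RPM = spin*60 = 1317.108*60 ≈ 79026 RPM

79026 RPM


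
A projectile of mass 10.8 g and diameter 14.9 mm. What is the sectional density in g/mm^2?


SD = m/d^2 = 10.8/14.9^2 = 0.04865 g/mm^2

0.04865 g/mm^2


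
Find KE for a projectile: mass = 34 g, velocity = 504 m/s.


E = 0.5*m*v^2 = 0.5*0.034*504^2 = 4318 J

4318 J


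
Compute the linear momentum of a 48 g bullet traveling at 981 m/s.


p = m*v = 0.048*981 = 47.09 kg·m/s

47.09 kg·m/s


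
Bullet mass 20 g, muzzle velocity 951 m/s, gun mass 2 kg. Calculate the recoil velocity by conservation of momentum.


v_recoil = m_p * v_p / m_gun = 0.02 * 951 / 2 = 9.51 m/s

9.51 m/s


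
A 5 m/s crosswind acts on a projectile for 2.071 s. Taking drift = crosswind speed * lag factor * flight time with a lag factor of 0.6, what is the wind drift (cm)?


drift = v_wind * lag * t = 5 * 0.6 * 2.071 = 6.213 m ≈ 621.3 cm

621.3 cm


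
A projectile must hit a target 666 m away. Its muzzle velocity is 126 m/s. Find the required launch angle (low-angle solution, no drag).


sin(2*theta) = R*g/v0^2 = 666*9.81/126^2 = 0.411531, theta = arcsin(0.411531)/2 = 12.15°

12.15 degrees


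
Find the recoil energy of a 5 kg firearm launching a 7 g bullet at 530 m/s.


v_r = m_p*v_p/m_gun = 0.007*530/5 = 0.742 m/s, E_r = 0.5*m_gun*v_r^2 = 0.5*5*0.742^2 = 1.376 J

1.376 J


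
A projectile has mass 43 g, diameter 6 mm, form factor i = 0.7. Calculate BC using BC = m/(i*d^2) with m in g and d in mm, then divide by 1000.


BC = m/(i*d^2*1000) = 43/(0.7 * 6^2 * 1000) = 0.001706

0.001706


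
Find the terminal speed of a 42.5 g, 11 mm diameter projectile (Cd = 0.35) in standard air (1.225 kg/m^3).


A = pi*(d/2)^2 = pi*(11/2000)^2 = 9.50332e-05 m^2
vt = sqrt(2mg/(Cd*rho*A)) = sqrt(2*0.0425*9.81/(0.35 * 1.225 * 9.50332e-05)) = 143.1 m/s

143.1 m/s


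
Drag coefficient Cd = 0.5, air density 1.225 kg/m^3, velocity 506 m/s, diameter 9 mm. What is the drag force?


A = pi*(d/2)^2 = pi*(9/2000)^2 = 6.36173e-05 m^2
Fd = 0.5*Cd*rho*A*v^2 = 0.5*0.5*1.225*6.36173e-05*506^2 = 4.988 N

4.988 N


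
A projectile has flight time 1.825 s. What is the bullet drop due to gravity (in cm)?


drop = 0.5*g*t^2 = 0.5*9.81*1.825^2 = 16.3367 m ≈ 1634 cm

1634 cm


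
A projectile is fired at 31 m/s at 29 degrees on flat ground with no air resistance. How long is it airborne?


T = 2*v0*sin(theta)/g = 2*31*sin(29°)/9.81 = 3.064 s

3.064 s


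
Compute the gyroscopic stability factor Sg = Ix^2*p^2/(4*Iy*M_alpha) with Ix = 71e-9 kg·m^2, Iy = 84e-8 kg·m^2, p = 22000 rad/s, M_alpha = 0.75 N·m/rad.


Sg = Ix^2 * p^2 / (4 * Iy * M_alpha) = (71e-9)^2 * 22000^2 / (4 * 84e-8 * 0.75) = 0.9682

0.9682


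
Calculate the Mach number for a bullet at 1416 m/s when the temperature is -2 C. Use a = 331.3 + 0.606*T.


a = 331.3 + 0.606*(-2) = 330.088 m/s
M = v/a = 1416/330.088 = 4.29

4.29


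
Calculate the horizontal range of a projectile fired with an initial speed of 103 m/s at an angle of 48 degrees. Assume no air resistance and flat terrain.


R = v0^2 * sin(2*theta) / g = 103^2 * sin(2*48°) / 9.81 = 1076 m

1076 m


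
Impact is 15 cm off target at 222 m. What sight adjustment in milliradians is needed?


1 mrad subtends 1 cm per 10 m of range, so adj = error_cm / (dist_m / 10) = 15 / (222/10) = 0.6757 mrad

0.6757 mrad


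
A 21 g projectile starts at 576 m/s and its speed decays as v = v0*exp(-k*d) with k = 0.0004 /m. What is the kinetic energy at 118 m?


v = v0*exp(-k*d) = 576*exp(-0.0004*118) = 549.444 m/s
E = 0.5*m*v^2 = 0.5*0.021*549.444^2 = 3170 J

3170 J


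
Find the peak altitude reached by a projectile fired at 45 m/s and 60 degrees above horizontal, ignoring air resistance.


H = (v0*sin(theta))^2 / (2g) = (45*sin(60°))^2 / (2*9.81) = 77.41 m

77.41 m


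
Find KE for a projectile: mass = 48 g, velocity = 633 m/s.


E = 0.5*m*v^2 = 0.5*0.048*633^2 = 9617 J

9617 J


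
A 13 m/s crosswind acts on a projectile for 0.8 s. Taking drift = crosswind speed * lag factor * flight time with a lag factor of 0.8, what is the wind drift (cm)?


drift = v_wind * lag * t = 13 * 0.8 * 0.8 = 8.32 m ≈ 832 cm

832 cm


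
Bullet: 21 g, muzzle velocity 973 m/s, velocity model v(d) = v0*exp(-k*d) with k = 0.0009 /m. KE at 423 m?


v = v0*exp(-k*d) = 973*exp(-0.0009*423) = 664.932 m/s
E = 0.5*m*v^2 = 0.5*0.021*664.932^2 = 4642 J

4642 J


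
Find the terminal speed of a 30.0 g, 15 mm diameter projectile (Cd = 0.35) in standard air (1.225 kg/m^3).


A = pi*(d/2)^2 = pi*(15/2000)^2 = 1.76715e-04 m^2
vt = sqrt(2mg/(Cd*rho*A)) = sqrt(2*0.03*9.81/(0.35 * 1.225 * 1.76715e-04)) = 88.14 m/s

88.14 m/s


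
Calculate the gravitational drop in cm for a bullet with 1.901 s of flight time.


drop = 0.5*g*t^2 = 0.5*9.81*1.901^2 = 17.7257 m ≈ 1773 cm

1773 cm


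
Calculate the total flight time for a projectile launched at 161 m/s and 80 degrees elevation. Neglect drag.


T = 2*v0*sin(theta)/g = 2*161*sin(80°)/9.81 = 32.32 s

32.32 s


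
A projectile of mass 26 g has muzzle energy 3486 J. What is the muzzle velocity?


v = sqrt(2*E/m) = sqrt(2*3486/0.026) = 517.8 m/s

517.8 m/s


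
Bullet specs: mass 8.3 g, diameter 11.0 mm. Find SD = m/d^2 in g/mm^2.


SD = m/d^2 = 8.3/11.0^2 = 0.0686 g/mm^2

0.0686 g/mm^2


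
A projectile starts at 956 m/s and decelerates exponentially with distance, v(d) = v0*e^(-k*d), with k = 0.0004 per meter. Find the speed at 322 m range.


v = v0*exp(-k*d) = 956*exp(-0.0004*322) = 840.5 m/s

840.5 m/s


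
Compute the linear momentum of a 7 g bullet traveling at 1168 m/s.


p = m*v = 0.007*1168 = 8.176 kg·m/s

8.176 kg·m/s


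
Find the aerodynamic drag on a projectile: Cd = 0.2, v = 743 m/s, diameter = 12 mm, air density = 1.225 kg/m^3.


A = pi*(d/2)^2 = pi*(12/2000)^2 = 1.13097e-04 m^2
Fd = 0.5*Cd*rho*A*v^2 = 0.5*0.2*1.225*1.13097e-04*743^2 = 7.648 N

7.648 N


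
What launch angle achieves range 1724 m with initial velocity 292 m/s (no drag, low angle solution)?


sin(2*theta) = R*g/v0^2 = 1724*9.81/292^2 = 0.198354, theta = arcsin(0.198354)/2 = 5.72°

5.72 degrees


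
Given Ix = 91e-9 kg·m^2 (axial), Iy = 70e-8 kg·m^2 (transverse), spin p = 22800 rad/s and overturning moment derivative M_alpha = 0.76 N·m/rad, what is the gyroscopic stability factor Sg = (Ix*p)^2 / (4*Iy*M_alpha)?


Sg = Ix^2 * p^2 / (4 * Iy * M_alpha) = (91e-9)^2 * 22800^2 / (4 * 70e-8 * 0.76) = 2.023

2.023


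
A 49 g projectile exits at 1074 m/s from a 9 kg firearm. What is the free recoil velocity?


v_recoil = m_p * v_p / m_gun = 0.049 * 1074 / 9 = 5.847 m/s

5.847 m/s


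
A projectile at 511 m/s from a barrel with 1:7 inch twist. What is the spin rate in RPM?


twist_m = 7*0.0254 = 0.1778 m
spin = v/twist = 511/0.1778 = 2874.016 rev/s
RPM = spin*60 = 2874.016*60 ≈ 172441 RPM

172441 RPM


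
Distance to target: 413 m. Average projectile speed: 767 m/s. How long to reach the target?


t = d/v = 413/767 = 0.5385 s

0.5385 s


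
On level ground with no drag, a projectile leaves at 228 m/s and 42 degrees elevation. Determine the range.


R = v0^2 * sin(2*theta) / g = 228^2 * sin(2*42°) / 9.81 = 5270 m

5270 m


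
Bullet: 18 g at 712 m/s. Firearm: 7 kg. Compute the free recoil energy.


v_r = m_p*v_p/m_gun = 0.018*712/7 = 1.83086 m/s, E_r = 0.5*m_gun*v_r^2 = 0.5*7*1.83086^2 = 11.73 J

11.73 J


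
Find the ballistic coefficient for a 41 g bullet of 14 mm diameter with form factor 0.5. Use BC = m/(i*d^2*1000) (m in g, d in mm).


BC = m/(i*d^2*1000) = 41/(0.5 * 14^2 * 1000) = 0.0004184

0.0004184


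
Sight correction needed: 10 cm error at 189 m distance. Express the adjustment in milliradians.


1 mrad subtends 1 cm per 10 m of range, so adj = error_cm / (dist_m / 10) = 10 / (189/10) = 0.5291 mrad

0.5291 mrad


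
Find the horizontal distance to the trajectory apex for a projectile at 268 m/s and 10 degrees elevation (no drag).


R = v0^2*sin(2*theta)/g = 268^2*sin(2*10°)/9.81 = 2504.1 m
apex_dist = R/2 = 2504.1/2 = 1252 m

1252 m


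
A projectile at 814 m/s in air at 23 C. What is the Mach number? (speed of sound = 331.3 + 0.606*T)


a = 331.3 + 0.606*(23) = 345.238 m/s
M = v/a = 814/345.238 = 2.358

2.358
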